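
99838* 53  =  5291414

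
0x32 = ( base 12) 42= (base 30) 1K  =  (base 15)35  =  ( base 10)50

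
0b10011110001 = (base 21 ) 2I5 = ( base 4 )103301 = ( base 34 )137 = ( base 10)1265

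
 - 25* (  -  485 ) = 12125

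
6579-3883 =2696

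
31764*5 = 158820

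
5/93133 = 5/93133 = 0.00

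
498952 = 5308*94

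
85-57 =28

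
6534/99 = 66= 66.00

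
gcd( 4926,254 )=2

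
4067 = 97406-93339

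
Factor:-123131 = - 17^1*7243^1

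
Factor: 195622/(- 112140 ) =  - 157/90 = - 2^ (-1 )* 3^( - 2) * 5^( - 1) * 157^1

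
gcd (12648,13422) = 6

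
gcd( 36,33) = 3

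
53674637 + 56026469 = 109701106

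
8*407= 3256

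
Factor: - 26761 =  - 7^1*3823^1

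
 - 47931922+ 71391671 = 23459749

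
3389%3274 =115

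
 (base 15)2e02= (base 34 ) 8j8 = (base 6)113502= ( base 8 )23256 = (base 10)9902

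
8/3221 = 8/3221 = 0.00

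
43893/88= 43893/88 = 498.78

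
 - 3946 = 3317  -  7263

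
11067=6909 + 4158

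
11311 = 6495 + 4816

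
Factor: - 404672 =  - 2^6*6323^1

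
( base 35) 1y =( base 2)1000101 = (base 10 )69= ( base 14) 4D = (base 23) 30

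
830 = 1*830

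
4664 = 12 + 4652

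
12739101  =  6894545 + 5844556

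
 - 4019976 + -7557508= - 11577484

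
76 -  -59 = 135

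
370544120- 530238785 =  - 159694665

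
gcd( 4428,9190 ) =2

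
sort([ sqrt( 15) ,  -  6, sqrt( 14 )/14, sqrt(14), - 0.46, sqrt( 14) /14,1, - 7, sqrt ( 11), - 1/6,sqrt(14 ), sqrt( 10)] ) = [ - 7, - 6,-0.46  , - 1/6,sqrt (14) /14,sqrt(14)/14, 1,sqrt(10),sqrt( 11), sqrt (14), sqrt (14 ) , sqrt(15)]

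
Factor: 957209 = 11^1  *173^1 * 503^1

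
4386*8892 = 39000312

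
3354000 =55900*60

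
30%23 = 7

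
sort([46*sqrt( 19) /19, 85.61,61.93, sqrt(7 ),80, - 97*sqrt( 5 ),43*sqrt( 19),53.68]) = [ - 97*sqrt( 5 ), sqrt ( 7),46 * sqrt( 19) /19,53.68,61.93, 80,  85.61,43*sqrt (19)] 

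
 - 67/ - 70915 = 67/70915 = 0.00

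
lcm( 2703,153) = 8109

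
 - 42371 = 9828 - 52199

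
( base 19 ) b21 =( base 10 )4010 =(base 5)112020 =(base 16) faa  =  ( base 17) def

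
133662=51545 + 82117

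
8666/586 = 14 + 231/293 = 14.79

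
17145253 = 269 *63737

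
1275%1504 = 1275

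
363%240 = 123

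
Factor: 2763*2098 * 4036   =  23395779864 = 2^3 *3^2*307^1*1009^1 *1049^1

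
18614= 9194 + 9420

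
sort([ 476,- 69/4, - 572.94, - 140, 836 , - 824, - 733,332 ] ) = [ - 824, - 733, - 572.94 , - 140, - 69/4 , 332,476,836]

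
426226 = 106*4021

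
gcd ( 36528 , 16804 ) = 4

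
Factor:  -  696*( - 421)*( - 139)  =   - 2^3*3^1 *29^1*139^1*421^1= - 40729224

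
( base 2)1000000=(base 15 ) 44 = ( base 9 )71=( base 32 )20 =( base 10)64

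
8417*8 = 67336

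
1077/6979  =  1077/6979 = 0.15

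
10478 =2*5239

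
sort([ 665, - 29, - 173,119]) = [  -  173,-29, 119, 665]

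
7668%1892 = 100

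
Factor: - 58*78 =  - 2^2*  3^1*13^1 * 29^1= - 4524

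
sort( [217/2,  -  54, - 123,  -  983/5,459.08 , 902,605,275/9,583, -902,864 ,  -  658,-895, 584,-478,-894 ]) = [  -  902,  -  895 , - 894 , -658,-478, - 983/5,-123, - 54, 275/9,  217/2, 459.08, 583, 584,605, 864, 902 ] 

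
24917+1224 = 26141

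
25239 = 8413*3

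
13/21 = 13/21= 0.62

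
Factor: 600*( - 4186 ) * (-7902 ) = 2^5*3^3 * 5^2*7^1 *13^1*23^1*439^1 = 19846663200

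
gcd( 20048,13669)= 1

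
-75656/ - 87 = 869 + 53/87 = 869.61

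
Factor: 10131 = 3^1*11^1*307^1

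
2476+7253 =9729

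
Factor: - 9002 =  - 2^1*7^1*643^1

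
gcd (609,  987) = 21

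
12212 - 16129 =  - 3917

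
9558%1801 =553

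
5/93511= 5/93511 = 0.00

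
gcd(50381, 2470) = 1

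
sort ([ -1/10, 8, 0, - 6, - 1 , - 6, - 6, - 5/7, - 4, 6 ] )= [ - 6, - 6, - 6,  -  4,  -  1,-5/7 ,- 1/10 , 0, 6,8 ] 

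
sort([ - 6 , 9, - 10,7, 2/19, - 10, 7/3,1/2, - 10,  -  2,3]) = [ - 10 , - 10, - 10, - 6, - 2,2/19, 1/2,7/3,3,7 , 9]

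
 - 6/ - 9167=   6/9167 = 0.00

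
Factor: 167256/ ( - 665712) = - 101/402= -2^ ( - 1)*3^( - 1)*67^( - 1)*101^1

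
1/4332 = 1/4332 = 0.00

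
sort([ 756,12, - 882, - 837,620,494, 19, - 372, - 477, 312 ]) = [ - 882, - 837, - 477,-372, 12,19, 312,  494,  620,  756] 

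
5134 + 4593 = 9727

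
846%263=57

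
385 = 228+157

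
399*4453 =1776747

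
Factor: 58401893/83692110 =2^(  -  1)*3^( -1 )*5^( - 1)*11^1 * 877^(  -  1)*3181^ ( - 1)*5309263^1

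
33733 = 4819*7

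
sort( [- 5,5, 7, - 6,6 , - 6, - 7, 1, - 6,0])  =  [-7,-6, - 6, - 6, - 5,  0, 1,5 , 6, 7]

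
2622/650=1311/325 = 4.03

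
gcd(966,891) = 3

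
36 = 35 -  - 1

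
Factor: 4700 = 2^2*5^2*47^1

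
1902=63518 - 61616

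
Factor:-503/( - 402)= 2^( -1 )*3^( - 1)*67^(-1 )*503^1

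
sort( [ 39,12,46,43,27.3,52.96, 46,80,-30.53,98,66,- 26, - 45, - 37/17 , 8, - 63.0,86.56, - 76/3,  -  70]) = [ - 70, - 63.0, - 45, - 30.53, - 26, - 76/3, - 37/17,8, 12,  27.3,39, 43 , 46,46, 52.96,66, 80,  86.56,98]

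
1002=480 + 522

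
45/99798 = 15/33266 = 0.00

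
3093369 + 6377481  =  9470850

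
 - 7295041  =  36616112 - 43911153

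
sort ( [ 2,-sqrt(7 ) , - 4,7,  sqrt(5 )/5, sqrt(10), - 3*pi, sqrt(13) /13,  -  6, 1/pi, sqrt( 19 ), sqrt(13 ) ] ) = [ - 3*pi, - 6,  -  4, - sqrt( 7 ), sqrt( 13 ) /13,1/pi,sqrt(5 ) /5, 2 , sqrt( 10 ), sqrt( 13 ), sqrt ( 19), 7 ] 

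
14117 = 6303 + 7814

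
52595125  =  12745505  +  39849620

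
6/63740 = 3/31870 = 0.00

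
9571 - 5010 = 4561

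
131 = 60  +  71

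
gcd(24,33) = 3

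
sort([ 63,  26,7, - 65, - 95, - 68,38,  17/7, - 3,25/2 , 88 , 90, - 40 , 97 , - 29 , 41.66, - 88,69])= [ - 95, - 88,-68 , - 65 ,  -  40, - 29, - 3,17/7 , 7,  25/2, 26,38, 41.66,63, 69,88 , 90,97]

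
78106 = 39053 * 2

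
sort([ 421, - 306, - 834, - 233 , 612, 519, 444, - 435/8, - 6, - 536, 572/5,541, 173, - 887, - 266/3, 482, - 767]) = [  -  887, - 834, - 767,- 536,-306, - 233, - 266/3, - 435/8 , - 6,572/5,173,421,444,482,  519, 541, 612]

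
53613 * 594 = 31846122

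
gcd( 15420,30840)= 15420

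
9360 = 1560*6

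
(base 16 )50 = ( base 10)80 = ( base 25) 35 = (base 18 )48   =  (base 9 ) 88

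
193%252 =193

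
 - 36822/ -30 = 1227+2/5 = 1227.40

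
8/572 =2/143 = 0.01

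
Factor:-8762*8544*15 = - 1122937920 = - 2^6*3^2*5^1*13^1*89^1*337^1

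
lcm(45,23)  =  1035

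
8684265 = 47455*183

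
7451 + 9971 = 17422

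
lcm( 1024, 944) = 60416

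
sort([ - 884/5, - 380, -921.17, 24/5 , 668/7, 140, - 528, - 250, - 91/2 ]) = [ - 921.17, - 528, - 380, - 250, - 884/5, - 91/2, 24/5,668/7, 140 ]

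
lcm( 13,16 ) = 208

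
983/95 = 10 + 33/95 = 10.35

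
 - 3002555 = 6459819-9462374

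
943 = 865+78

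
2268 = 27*84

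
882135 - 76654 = 805481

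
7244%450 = 44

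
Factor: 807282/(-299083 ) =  - 2^1*3^2*7^1*43^1*61^( - 1)*149^1*4903^( - 1)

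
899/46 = 19 + 25/46  =  19.54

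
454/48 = 227/24 = 9.46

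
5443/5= 5443/5 = 1088.60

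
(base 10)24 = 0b11000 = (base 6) 40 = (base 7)33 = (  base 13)1b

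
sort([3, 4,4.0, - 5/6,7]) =[ - 5/6,3, 4, 4.0, 7 ] 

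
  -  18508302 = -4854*3813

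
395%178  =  39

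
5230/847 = 6 + 148/847 = 6.17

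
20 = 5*4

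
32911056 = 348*94572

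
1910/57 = 1910/57 = 33.51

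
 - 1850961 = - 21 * 88141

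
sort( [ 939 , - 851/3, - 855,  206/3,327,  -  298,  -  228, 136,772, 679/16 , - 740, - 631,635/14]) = [ - 855,-740, - 631 , - 298 , - 851/3,  -  228,679/16 , 635/14,206/3, 136,327, 772 , 939]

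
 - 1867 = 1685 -3552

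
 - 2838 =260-3098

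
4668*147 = 686196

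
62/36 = 1+13/18= 1.72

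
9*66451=598059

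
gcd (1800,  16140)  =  60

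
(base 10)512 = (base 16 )200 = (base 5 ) 4022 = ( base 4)20000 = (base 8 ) 1000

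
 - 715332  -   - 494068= -221264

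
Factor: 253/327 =3^ (- 1 ) * 11^1*23^1*109^(  -  1 ) 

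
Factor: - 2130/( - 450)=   3^( - 1 )*5^( - 1 )*71^1 = 71/15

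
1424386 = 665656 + 758730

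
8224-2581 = 5643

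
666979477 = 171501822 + 495477655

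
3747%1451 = 845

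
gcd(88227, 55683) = 9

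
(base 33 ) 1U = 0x3f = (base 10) 63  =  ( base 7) 120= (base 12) 53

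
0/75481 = 0 = 0.00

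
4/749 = 4/749 = 0.01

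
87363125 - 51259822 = 36103303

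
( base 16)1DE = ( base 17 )1b2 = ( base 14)262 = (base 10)478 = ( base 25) J3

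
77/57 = 1 + 20/57 = 1.35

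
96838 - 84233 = 12605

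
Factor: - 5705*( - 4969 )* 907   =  5^1* 7^1*163^1*907^1*4969^1 = 25711767515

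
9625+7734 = 17359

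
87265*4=349060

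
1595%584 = 427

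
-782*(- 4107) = 3211674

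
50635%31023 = 19612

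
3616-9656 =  - 6040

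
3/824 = 3/824 =0.00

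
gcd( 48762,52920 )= 378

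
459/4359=153/1453  =  0.11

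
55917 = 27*2071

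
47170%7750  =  670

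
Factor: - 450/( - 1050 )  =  3/7  =  3^1*7^(  -  1)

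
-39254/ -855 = 45 +41/45 = 45.91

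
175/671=175/671 =0.26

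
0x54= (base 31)2m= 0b1010100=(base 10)84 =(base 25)39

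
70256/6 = 11709 + 1/3  =  11709.33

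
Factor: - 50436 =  - 2^2 * 3^3*467^1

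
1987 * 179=355673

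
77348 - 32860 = 44488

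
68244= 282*242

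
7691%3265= 1161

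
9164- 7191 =1973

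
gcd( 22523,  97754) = 1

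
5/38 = 5/38 = 0.13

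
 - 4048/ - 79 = 4048/79 = 51.24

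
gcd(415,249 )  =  83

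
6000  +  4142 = 10142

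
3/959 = 3/959 = 0.00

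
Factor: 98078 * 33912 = 2^4*3^3*19^1*29^1*89^1*157^1 = 3326021136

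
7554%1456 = 274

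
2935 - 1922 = 1013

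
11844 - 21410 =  - 9566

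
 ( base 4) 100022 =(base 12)722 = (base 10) 1034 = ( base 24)1J2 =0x40A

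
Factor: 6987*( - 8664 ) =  - 2^3*3^2 * 17^1*19^2*137^1 = - 60535368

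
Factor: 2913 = 3^1*971^1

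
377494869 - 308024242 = 69470627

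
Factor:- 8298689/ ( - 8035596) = 2^ ( - 2)*3^ ( - 2 )*7^2*169361^1*223211^(-1)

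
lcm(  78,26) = 78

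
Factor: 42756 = 2^2*3^1*7^1  *  509^1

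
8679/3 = 2893 = 2893.00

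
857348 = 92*9319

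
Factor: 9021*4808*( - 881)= - 38211584808 = - 2^3*3^1 * 31^1 * 97^1 * 601^1*881^1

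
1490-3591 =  - 2101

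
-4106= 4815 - 8921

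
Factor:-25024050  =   -2^1 * 3^2* 5^2*55609^1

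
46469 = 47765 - 1296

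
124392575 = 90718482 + 33674093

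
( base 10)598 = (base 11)4a4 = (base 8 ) 1126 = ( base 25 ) nn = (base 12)41a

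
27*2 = 54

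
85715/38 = 2255 + 25/38 = 2255.66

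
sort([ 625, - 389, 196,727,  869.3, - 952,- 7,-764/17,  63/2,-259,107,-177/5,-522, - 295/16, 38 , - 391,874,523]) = [ - 952, - 522,-391 , - 389, - 259, - 764/17, - 177/5, - 295/16,-7,63/2 , 38,  107,196,523, 625,727, 869.3,  874]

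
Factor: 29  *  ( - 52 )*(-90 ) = 135720 = 2^3 * 3^2*5^1*13^1*29^1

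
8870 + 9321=18191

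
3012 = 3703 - 691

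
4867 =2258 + 2609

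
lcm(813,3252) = 3252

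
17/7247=17/7247 =0.00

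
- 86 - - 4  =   - 82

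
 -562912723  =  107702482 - 670615205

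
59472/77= 8496/11 = 772.36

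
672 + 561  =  1233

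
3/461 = 3/461 = 0.01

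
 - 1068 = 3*( - 356 )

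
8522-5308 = 3214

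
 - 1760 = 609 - 2369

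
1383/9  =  461/3 = 153.67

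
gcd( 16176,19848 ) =24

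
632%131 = 108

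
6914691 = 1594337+5320354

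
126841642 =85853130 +40988512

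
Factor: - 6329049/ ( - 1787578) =2^( - 1)*3^1*13^( - 1 )*17^1*193^1 * 197^(-1)*349^(-1)*643^1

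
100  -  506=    - 406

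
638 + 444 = 1082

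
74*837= 61938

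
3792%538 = 26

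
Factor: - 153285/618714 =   -  55/222 = -2^( - 1)*3^ ( - 1 )* 5^1*11^1*37^(  -  1 )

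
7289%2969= 1351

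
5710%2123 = 1464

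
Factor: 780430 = 2^1*5^1*7^1*11149^1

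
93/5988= 31/1996=0.02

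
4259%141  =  29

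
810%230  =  120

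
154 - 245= -91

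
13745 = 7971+5774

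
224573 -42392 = 182181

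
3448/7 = 3448/7 = 492.57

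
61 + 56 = 117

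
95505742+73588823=169094565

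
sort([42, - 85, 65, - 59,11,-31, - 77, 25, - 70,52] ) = [ - 85,  -  77, - 70, - 59,-31,11, 25,42,52,65] 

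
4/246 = 2/123 = 0.02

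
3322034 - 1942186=1379848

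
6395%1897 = 704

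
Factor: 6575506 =2^1*7^2 * 229^1*293^1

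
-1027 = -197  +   - 830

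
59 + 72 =131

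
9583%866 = 57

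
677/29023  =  677/29023 = 0.02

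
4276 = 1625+2651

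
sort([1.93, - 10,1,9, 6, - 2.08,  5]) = [-10,-2.08, 1, 1.93,5,6,9]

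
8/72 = 1/9 =0.11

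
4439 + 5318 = 9757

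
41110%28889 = 12221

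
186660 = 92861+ 93799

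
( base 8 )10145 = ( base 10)4197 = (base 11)3176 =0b1000001100101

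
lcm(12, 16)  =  48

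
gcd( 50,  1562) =2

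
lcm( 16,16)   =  16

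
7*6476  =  45332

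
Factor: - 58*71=-4118 =- 2^1*29^1*71^1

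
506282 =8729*58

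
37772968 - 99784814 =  - 62011846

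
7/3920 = 1/560 = 0.00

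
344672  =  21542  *16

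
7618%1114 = 934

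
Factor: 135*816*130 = 14320800 = 2^5*3^4*5^2 *13^1 * 17^1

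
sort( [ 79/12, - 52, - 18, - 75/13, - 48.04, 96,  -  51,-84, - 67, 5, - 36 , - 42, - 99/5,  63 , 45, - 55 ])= [ - 84, - 67,- 55, - 52,-51, - 48.04,- 42, - 36, - 99/5, -18,  -  75/13,5, 79/12,  45, 63, 96 ] 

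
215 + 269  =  484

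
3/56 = 3/56 = 0.05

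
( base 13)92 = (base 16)77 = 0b1110111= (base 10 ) 119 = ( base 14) 87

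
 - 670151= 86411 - 756562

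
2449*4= 9796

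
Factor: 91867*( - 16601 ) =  - 13^1*1277^1*91867^1  =  - 1525084067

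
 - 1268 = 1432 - 2700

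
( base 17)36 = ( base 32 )1P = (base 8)71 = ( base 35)1m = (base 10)57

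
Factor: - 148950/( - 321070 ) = 3^2*5^1*97^(-1) = 45/97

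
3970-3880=90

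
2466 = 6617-4151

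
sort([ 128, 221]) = [128, 221] 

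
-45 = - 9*5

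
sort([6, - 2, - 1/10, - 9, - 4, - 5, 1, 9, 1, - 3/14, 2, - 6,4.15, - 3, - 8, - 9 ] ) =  [ - 9 , - 9, - 8,-6,  -  5, -4,-3, - 2,  -  3/14 ,  -  1/10, 1,1, 2,  4.15, 6, 9]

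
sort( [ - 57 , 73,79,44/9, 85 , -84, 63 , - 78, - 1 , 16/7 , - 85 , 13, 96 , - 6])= [ - 85, - 84,- 78, - 57, - 6,-1,16/7 , 44/9, 13,63,73,79,85, 96] 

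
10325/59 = 175 = 175.00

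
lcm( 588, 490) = 2940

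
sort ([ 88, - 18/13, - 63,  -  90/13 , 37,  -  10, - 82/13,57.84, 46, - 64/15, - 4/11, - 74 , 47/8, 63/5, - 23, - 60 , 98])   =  [ - 74, - 63, - 60, - 23, - 10, - 90/13, - 82/13, - 64/15, - 18/13, - 4/11,47/8, 63/5, 37, 46 , 57.84,  88, 98] 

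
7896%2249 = 1149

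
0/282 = 0= 0.00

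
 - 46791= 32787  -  79578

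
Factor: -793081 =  - 79^1 *10039^1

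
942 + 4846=5788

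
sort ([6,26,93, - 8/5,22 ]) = [ - 8/5,6,22 , 26  ,  93 ]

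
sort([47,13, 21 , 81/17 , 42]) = [ 81/17, 13  ,  21,  42,  47] 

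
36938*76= 2807288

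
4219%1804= 611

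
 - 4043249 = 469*( - 8621 ) 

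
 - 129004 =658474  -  787478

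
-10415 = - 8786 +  - 1629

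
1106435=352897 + 753538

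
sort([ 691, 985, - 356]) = [ - 356, 691, 985 ]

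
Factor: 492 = 2^2*3^1*41^1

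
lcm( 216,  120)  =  1080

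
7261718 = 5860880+1400838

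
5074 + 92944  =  98018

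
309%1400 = 309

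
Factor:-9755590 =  - 2^1 * 5^1*13^1 * 101^1*743^1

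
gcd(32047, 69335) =1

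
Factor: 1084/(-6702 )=-542/3351= -  2^1*3^ ( - 1)*271^1  *1117^ ( - 1)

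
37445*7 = 262115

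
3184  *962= 3063008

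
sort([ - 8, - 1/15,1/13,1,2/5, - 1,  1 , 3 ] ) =[  -  8, - 1, - 1/15, 1/13, 2/5 , 1, 1, 3]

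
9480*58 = 549840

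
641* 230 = 147430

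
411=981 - 570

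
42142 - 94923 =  - 52781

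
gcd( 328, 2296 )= 328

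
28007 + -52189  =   - 24182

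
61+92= 153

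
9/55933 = 9/55933  =  0.00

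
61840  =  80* 773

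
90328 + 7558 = 97886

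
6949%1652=341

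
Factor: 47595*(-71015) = - 3^1*5^2*7^1*19^1*167^1 * 2029^1 = -3379958925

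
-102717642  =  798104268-900821910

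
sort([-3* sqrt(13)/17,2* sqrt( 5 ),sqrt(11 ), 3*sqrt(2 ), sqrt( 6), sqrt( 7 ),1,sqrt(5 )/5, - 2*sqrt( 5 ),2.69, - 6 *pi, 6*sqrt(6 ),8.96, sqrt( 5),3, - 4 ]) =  [ - 6*pi, - 2*sqrt( 5 ), - 4, - 3*sqrt( 13)/17,  sqrt(5 )/5,  1, sqrt(5 ), sqrt ( 6 ),sqrt( 7),  2.69, 3, sqrt( 11), 3*sqrt( 2 ), 2 * sqrt(5 ),8.96, 6*sqrt(6)] 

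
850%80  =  50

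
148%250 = 148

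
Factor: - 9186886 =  - 2^1*601^1*7643^1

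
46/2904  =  23/1452 =0.02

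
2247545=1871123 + 376422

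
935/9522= 935/9522 = 0.10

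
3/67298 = 3/67298 = 0.00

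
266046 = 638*417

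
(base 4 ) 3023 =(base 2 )11001011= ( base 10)203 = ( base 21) 9E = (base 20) A3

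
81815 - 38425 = 43390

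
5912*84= 496608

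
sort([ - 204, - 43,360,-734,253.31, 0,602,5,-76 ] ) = [ - 734, - 204, - 76, - 43,0, 5 , 253.31,360 , 602 ] 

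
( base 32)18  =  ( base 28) 1c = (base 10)40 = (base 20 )20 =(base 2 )101000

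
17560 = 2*8780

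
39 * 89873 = 3505047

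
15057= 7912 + 7145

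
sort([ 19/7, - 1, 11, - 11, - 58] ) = [ - 58,-11, - 1,19/7, 11]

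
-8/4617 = -8/4617= -0.00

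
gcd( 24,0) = 24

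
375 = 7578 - 7203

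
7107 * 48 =341136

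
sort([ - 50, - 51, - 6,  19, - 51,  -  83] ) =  [ - 83, - 51, - 51, - 50, - 6,19]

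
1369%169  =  17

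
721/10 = 721/10 = 72.10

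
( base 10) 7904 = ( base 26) bi0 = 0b1111011100000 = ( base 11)5A36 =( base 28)a28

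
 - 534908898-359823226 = -894732124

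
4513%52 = 41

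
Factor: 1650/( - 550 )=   -  3^1 = - 3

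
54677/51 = 54677/51 = 1072.10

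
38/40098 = 19/20049 = 0.00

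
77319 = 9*8591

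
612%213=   186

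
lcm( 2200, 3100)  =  68200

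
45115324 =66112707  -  20997383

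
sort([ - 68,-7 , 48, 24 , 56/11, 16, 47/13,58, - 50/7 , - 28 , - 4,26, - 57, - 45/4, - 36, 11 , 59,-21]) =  [ - 68,-57, - 36, - 28 , - 21, - 45/4, - 50/7, - 7 ,-4,  47/13,  56/11,11,  16, 24,26, 48 , 58, 59]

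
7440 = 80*93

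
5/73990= 1/14798 = 0.00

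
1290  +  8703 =9993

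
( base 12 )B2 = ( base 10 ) 134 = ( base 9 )158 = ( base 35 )3t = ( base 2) 10000110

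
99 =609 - 510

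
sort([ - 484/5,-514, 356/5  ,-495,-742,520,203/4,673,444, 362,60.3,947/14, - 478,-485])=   [  -  742,-514,- 495 , -485,-478, - 484/5,203/4 , 60.3,947/14, 356/5, 362, 444, 520,673]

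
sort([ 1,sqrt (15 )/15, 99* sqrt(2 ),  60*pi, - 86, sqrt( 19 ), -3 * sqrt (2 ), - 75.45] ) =[ - 86, - 75.45, - 3*sqrt(2),  sqrt(15 ) /15,1,sqrt( 19 ),99*sqrt(2 ),60*pi ] 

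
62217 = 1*62217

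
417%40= 17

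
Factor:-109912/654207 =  - 2^3*3^( - 1 )*11^1 * 1249^1*218069^(- 1 )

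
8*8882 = 71056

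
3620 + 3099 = 6719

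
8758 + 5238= 13996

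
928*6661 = 6181408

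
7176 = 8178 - 1002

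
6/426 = 1/71=   0.01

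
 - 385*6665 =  - 2566025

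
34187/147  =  232 + 83/147 =232.56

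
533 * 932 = 496756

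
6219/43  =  6219/43 =144.63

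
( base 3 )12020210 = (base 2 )111011110100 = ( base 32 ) 3nk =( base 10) 3828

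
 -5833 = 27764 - 33597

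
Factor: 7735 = 5^1*7^1*13^1* 17^1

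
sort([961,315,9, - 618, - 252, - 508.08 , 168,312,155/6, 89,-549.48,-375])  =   [ - 618,-549.48, - 508.08, - 375, - 252 , 9,155/6, 89 , 168 , 312,  315, 961 ] 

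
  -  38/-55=38/55 = 0.69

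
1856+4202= 6058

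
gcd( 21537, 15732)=9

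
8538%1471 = 1183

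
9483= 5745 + 3738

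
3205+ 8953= 12158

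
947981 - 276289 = 671692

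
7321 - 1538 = 5783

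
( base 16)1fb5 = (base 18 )170h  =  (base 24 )E25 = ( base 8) 17665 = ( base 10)8117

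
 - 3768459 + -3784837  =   - 7553296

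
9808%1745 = 1083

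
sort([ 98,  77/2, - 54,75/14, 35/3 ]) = [ - 54,  75/14,35/3,77/2,98 ] 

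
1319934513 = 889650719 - - 430283794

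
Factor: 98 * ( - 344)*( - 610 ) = 2^5*5^1*7^2* 43^1*61^1 = 20564320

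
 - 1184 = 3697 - 4881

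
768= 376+392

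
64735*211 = 13659085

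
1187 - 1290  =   - 103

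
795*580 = 461100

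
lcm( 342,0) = 0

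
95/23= 4 + 3/23 = 4.13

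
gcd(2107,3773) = 49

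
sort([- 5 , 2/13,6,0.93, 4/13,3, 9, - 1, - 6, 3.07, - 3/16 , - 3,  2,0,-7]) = [-7,-6, - 5 ,  -  3 ,-1 ,-3/16,0 , 2/13, 4/13,0.93, 2,3,3.07, 6, 9] 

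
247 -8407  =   - 8160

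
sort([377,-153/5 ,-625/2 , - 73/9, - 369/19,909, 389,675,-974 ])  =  [ - 974,-625/2,-153/5,-369/19, - 73/9,377,389,675, 909] 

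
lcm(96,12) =96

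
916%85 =66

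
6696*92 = 616032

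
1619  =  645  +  974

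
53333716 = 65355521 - 12021805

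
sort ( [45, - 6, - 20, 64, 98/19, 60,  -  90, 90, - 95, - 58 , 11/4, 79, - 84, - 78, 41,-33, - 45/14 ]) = [ - 95,-90, - 84,-78, - 58, - 33, - 20, - 6, - 45/14,11/4, 98/19,41,45, 60,64,79, 90]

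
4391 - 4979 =  -  588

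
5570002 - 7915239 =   -  2345237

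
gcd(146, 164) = 2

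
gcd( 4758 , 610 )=122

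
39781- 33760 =6021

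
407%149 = 109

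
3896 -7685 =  - 3789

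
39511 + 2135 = 41646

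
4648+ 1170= 5818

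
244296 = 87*2808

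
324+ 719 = 1043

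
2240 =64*35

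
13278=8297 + 4981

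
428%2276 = 428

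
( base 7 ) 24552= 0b1100100111000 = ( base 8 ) 14470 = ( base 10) 6456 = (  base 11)493a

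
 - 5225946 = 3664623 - 8890569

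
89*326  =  29014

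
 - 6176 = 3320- 9496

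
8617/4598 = 8617/4598=1.87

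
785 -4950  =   -4165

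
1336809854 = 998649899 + 338159955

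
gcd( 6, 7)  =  1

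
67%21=4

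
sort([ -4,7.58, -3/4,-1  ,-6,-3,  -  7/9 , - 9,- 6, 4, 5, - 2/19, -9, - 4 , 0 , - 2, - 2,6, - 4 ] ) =[ - 9,-9 , - 6,-6,-4 ,-4,-4, - 3, -2, - 2, - 1,-7/9,-3/4,  -  2/19, 0, 4, 5,6, 7.58 ] 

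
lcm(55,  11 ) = 55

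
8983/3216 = 8983/3216 = 2.79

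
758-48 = 710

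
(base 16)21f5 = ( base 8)20765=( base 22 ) HL3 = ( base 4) 2013311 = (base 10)8693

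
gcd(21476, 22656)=236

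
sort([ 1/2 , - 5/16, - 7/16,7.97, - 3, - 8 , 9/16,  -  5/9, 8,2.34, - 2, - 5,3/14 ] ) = [-8,-5, - 3 ,  -  2, - 5/9, - 7/16, - 5/16,3/14,1/2 , 9/16,2.34,7.97, 8 ]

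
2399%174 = 137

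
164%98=66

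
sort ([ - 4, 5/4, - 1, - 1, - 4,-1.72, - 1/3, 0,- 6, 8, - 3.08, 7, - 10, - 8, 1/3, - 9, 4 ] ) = [  -  10  ,-9,-8, - 6 , - 4, - 4, - 3.08, - 1.72, - 1,- 1,-1/3, 0, 1/3,5/4,4,7, 8 ] 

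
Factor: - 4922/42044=- 107/914 = - 2^( - 1 )*107^1*457^( - 1 ) 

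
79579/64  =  79579/64 = 1243.42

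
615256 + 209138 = 824394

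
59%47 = 12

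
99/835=99/835 = 0.12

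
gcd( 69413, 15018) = 1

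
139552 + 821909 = 961461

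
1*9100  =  9100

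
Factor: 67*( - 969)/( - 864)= 21641/288 = 2^( - 5 )*3^( - 2)*17^1*19^1 *67^1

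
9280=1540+7740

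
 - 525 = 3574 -4099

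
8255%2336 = 1247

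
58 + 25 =83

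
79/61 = 1 + 18/61 =1.30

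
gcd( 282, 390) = 6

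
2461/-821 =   -  3 + 2/821 = - 3.00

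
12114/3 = 4038  =  4038.00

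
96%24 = 0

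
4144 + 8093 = 12237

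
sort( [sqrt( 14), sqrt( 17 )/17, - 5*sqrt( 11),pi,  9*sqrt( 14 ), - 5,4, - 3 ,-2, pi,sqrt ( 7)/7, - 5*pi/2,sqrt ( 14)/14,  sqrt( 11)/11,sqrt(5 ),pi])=[ - 5*sqrt( 11), - 5*pi/2,  -  5,-3,  -  2, sqrt(17 )/17, sqrt( 14 ) /14,sqrt( 11) /11, sqrt( 7 )/7,sqrt( 5 ),  pi,pi,pi, sqrt( 14 ),4,9*sqrt( 14) ] 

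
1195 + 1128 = 2323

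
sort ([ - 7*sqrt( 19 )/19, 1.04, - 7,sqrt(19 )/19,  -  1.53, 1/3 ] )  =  [ - 7, - 7  *sqrt( 19 ) /19, - 1.53, sqrt( 19 )/19,  1/3, 1.04]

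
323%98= 29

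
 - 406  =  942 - 1348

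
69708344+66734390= 136442734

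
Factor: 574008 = 2^3 *3^1*23917^1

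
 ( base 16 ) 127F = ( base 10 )4735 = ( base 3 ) 20111101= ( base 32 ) 4JV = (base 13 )2203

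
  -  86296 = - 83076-3220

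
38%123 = 38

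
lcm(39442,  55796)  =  2287636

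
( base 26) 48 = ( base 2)1110000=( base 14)80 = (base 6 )304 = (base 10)112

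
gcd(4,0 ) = 4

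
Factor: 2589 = 3^1* 863^1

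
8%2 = 0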